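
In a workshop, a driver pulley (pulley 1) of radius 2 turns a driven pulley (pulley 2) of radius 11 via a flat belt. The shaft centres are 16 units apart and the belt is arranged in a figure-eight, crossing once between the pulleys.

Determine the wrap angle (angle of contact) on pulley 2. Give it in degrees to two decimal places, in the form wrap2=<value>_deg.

wrap2=288.68_deg

crossed belt: β = asin((r1+r2)/C) = asin(13/16) = 54.3409°
wrap1 = wrap2 = π + 2β = 288.6818°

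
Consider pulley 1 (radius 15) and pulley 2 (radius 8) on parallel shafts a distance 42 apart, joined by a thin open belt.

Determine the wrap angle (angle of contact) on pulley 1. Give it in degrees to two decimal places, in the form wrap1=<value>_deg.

open belt: β = asin((r2−r1)/C) = asin(-7/42) = -9.5941°
wrap1 = π − 2β = 199.1881°
wrap2 = π + 2β = 160.8119°

wrap1=199.19_deg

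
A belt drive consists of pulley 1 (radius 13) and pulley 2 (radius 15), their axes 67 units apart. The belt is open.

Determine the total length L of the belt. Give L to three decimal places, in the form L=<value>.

L=222.024

open belt: β = asin((r2−r1)/C) = asin(2/67) = 1.7106°
wrap1 = π − 2β = 176.5788°
wrap2 = π + 2β = 183.4212°
tangent length = C·cosβ = 66.9701
L = r1·wrap1 + r2·wrap2 + 2·C·cosβ = 13·3.0819 + 15·3.2013 + 2·66.9701 = 222.0243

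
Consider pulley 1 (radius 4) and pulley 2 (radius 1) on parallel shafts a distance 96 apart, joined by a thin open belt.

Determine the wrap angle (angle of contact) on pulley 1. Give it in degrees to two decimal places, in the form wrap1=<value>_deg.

wrap1=183.58_deg

open belt: β = asin((r2−r1)/C) = asin(-3/96) = -1.7908°
wrap1 = π − 2β = 183.5816°
wrap2 = π + 2β = 176.4184°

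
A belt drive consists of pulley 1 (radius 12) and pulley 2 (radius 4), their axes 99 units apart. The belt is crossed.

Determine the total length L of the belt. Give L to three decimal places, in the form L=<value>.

L=250.857

crossed belt: β = asin((r1+r2)/C) = asin(16/99) = 9.3007°
wrap1 = wrap2 = π + 2β = 198.6014°
tangent length = C·cosβ = 97.6985
L = (r1+r2)·wrap + 2·C·cosβ = 16·3.4662 + 2·97.6985 = 250.8570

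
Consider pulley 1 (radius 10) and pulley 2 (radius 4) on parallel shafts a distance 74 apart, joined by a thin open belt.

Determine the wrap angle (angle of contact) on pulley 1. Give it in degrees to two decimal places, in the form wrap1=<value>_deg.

open belt: β = asin((r2−r1)/C) = asin(-6/74) = -4.6507°
wrap1 = π − 2β = 189.3014°
wrap2 = π + 2β = 170.6986°

wrap1=189.30_deg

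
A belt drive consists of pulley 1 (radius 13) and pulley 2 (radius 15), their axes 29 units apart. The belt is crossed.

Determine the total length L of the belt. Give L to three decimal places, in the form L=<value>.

L=176.280

crossed belt: β = asin((r1+r2)/C) = asin(28/29) = 74.9098°
wrap1 = wrap2 = π + 2β = 329.8196°
tangent length = C·cosβ = 7.5498
L = (r1+r2)·wrap + 2·C·cosβ = 28·5.7564 + 2·7.5498 = 176.2799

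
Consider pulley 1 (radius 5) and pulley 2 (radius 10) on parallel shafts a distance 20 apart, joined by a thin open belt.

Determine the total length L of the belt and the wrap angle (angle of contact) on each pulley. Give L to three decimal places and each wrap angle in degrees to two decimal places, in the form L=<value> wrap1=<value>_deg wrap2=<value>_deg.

L=88.381 wrap1=151.04_deg wrap2=208.96_deg

open belt: β = asin((r2−r1)/C) = asin(5/20) = 14.4775°
wrap1 = π − 2β = 151.0450°
wrap2 = π + 2β = 208.9550°
tangent length = C·cosβ = 19.3649
L = r1·wrap1 + r2·wrap2 + 2·C·cosβ = 5·2.6362 + 10·3.6470 + 2·19.3649 = 88.3805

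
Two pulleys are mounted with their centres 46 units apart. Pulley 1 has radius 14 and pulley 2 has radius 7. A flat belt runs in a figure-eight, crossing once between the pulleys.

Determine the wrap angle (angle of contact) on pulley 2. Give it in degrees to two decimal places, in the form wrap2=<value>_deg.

wrap2=234.33_deg

crossed belt: β = asin((r1+r2)/C) = asin(21/46) = 27.1629°
wrap1 = wrap2 = π + 2β = 234.3258°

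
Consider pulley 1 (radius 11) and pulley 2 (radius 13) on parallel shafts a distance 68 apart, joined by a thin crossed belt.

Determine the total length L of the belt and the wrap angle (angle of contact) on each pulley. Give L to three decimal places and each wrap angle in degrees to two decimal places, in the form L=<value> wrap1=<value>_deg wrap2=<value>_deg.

crossed belt: β = asin((r1+r2)/C) = asin(24/68) = 20.6673°
wrap1 = wrap2 = π + 2β = 221.3346°
tangent length = C·cosβ = 63.6239
L = (r1+r2)·wrap + 2·C·cosβ = 24·3.8630 + 2·63.6239 = 219.9602

L=219.960 wrap1=221.33_deg wrap2=221.33_deg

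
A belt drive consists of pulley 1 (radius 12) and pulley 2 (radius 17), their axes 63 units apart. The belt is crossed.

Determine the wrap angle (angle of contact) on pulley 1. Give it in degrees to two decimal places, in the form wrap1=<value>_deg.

crossed belt: β = asin((r1+r2)/C) = asin(29/63) = 27.4076°
wrap1 = wrap2 = π + 2β = 234.8152°

wrap1=234.82_deg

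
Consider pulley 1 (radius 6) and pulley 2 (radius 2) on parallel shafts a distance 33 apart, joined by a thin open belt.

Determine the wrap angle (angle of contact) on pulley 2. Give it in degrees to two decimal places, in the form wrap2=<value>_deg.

wrap2=166.08_deg

open belt: β = asin((r2−r1)/C) = asin(-4/33) = -6.9621°
wrap1 = π − 2β = 193.9241°
wrap2 = π + 2β = 166.0759°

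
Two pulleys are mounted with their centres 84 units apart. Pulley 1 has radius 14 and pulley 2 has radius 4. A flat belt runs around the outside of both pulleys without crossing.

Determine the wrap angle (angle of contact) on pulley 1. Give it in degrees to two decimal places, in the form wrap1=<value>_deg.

wrap1=193.67_deg

open belt: β = asin((r2−r1)/C) = asin(-10/84) = -6.8371°
wrap1 = π − 2β = 193.6743°
wrap2 = π + 2β = 166.3257°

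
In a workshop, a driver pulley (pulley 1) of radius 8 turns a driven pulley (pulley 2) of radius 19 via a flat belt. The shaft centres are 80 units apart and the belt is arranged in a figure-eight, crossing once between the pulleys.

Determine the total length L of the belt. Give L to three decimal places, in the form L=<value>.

L=254.025

crossed belt: β = asin((r1+r2)/C) = asin(27/80) = 19.7246°
wrap1 = wrap2 = π + 2β = 219.4493°
tangent length = C·cosβ = 75.3060
L = (r1+r2)·wrap + 2·C·cosβ = 27·3.8301 + 2·75.3060 = 254.0251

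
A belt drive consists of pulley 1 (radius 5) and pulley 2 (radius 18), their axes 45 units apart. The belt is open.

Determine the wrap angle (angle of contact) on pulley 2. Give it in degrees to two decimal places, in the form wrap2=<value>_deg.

open belt: β = asin((r2−r1)/C) = asin(13/45) = 16.7914°
wrap1 = π − 2β = 146.4171°
wrap2 = π + 2β = 213.5829°

wrap2=213.58_deg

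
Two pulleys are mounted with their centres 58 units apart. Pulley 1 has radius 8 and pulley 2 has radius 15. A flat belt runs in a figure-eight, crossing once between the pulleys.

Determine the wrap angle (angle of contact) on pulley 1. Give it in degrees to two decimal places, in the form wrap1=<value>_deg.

wrap1=226.73_deg

crossed belt: β = asin((r1+r2)/C) = asin(23/58) = 23.3628°
wrap1 = wrap2 = π + 2β = 226.7256°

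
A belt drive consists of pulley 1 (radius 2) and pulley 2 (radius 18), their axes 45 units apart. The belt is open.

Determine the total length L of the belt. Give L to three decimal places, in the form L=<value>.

open belt: β = asin((r2−r1)/C) = asin(16/45) = 20.8275°
wrap1 = π − 2β = 138.3450°
wrap2 = π + 2β = 221.6550°
tangent length = C·cosβ = 42.0595
L = r1·wrap1 + r2·wrap2 + 2·C·cosβ = 2·2.4146 + 18·3.8686 + 2·42.0595 = 158.5831

L=158.583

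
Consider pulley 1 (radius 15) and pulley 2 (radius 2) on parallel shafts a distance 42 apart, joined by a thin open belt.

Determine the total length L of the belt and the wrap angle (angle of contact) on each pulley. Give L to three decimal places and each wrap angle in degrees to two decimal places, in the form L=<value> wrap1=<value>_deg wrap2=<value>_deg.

open belt: β = asin((r2−r1)/C) = asin(-13/42) = -18.0305°
wrap1 = π − 2β = 216.0611°
wrap2 = π + 2β = 143.9389°
tangent length = C·cosβ = 39.9375
L = r1·wrap1 + r2·wrap2 + 2·C·cosβ = 15·3.7710 + 2·2.5122 + 2·39.9375 = 141.4640

L=141.464 wrap1=216.06_deg wrap2=143.94_deg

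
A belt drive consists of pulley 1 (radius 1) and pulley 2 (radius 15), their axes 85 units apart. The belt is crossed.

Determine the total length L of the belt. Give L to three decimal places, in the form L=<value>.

crossed belt: β = asin((r1+r2)/C) = asin(16/85) = 10.8498°
wrap1 = wrap2 = π + 2β = 201.6996°
tangent length = C·cosβ = 83.4805
L = (r1+r2)·wrap + 2·C·cosβ = 16·3.5203 + 2·83.4805 = 223.2862

L=223.286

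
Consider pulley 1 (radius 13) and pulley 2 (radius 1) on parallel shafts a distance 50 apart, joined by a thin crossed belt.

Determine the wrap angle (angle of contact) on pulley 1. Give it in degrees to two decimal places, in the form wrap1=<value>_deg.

crossed belt: β = asin((r1+r2)/C) = asin(14/50) = 16.2602°
wrap1 = wrap2 = π + 2β = 212.5204°

wrap1=212.52_deg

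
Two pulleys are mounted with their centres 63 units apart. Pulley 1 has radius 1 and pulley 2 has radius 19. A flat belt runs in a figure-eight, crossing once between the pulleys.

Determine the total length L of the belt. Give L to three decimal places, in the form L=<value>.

crossed belt: β = asin((r1+r2)/C) = asin(20/63) = 18.5094°
wrap1 = wrap2 = π + 2β = 217.0188°
tangent length = C·cosβ = 59.7411
L = (r1+r2)·wrap + 2·C·cosβ = 20·3.7877 + 2·59.7411 = 195.2361

L=195.236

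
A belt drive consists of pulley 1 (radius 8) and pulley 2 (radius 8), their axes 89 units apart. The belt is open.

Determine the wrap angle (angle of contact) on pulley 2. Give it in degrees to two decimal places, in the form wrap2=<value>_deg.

open belt: β = asin((r2−r1)/C) = asin(0/89) = 0.0000°
wrap1 = π − 2β = 180.0000°
wrap2 = π + 2β = 180.0000°

wrap2=180.00_deg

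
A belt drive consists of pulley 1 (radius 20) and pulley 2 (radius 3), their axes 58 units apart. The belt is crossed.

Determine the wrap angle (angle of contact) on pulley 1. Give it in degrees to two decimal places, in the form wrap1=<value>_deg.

crossed belt: β = asin((r1+r2)/C) = asin(23/58) = 23.3628°
wrap1 = wrap2 = π + 2β = 226.7256°

wrap1=226.73_deg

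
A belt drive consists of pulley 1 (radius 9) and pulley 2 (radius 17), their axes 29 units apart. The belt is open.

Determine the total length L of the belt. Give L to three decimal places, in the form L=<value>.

L=141.903

open belt: β = asin((r2−r1)/C) = asin(8/29) = 16.0134°
wrap1 = π − 2β = 147.9732°
wrap2 = π + 2β = 212.0268°
tangent length = C·cosβ = 27.8747
L = r1·wrap1 + r2·wrap2 + 2·C·cosβ = 9·2.5826 + 17·3.7006 + 2·27.8747 = 141.9026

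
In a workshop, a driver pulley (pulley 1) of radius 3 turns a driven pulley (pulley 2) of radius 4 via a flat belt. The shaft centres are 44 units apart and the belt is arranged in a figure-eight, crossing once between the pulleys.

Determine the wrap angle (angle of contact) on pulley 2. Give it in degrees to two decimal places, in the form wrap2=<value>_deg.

crossed belt: β = asin((r1+r2)/C) = asin(7/44) = 9.1541°
wrap1 = wrap2 = π + 2β = 198.3083°

wrap2=198.31_deg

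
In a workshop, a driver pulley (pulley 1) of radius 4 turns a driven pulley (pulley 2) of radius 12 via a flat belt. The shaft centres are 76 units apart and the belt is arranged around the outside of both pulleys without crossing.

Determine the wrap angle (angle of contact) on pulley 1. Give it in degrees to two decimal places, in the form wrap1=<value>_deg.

open belt: β = asin((r2−r1)/C) = asin(8/76) = 6.0423°
wrap1 = π − 2β = 167.9153°
wrap2 = π + 2β = 192.0847°

wrap1=167.92_deg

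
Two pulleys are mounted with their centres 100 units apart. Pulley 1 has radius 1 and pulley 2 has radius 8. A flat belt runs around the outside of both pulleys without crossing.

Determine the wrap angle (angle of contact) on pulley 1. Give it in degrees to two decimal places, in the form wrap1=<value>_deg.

open belt: β = asin((r2−r1)/C) = asin(7/100) = 4.0140°
wrap1 = π − 2β = 171.9720°
wrap2 = π + 2β = 188.0280°

wrap1=171.97_deg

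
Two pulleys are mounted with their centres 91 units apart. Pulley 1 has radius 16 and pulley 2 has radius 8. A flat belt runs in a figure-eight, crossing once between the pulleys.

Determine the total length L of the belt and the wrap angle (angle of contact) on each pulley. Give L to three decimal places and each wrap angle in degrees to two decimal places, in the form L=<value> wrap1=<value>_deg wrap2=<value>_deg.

crossed belt: β = asin((r1+r2)/C) = asin(24/91) = 15.2919°
wrap1 = wrap2 = π + 2β = 210.5837°
tangent length = C·cosβ = 87.7781
L = (r1+r2)·wrap + 2·C·cosβ = 24·3.6754 + 2·87.7781 = 263.7654

L=263.765 wrap1=210.58_deg wrap2=210.58_deg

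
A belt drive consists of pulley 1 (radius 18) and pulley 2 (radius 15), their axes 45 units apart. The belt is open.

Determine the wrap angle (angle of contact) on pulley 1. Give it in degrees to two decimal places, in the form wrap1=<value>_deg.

open belt: β = asin((r2−r1)/C) = asin(-3/45) = -3.8226°
wrap1 = π − 2β = 187.6451°
wrap2 = π + 2β = 172.3549°

wrap1=187.65_deg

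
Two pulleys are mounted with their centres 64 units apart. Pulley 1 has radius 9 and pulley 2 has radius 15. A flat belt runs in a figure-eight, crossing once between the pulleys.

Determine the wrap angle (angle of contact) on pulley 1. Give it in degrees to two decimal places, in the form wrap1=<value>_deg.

crossed belt: β = asin((r1+r2)/C) = asin(24/64) = 22.0243°
wrap1 = wrap2 = π + 2β = 224.0486°

wrap1=224.05_deg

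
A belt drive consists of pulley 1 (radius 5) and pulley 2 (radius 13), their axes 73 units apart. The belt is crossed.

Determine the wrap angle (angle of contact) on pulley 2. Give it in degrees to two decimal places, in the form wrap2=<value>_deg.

crossed belt: β = asin((r1+r2)/C) = asin(18/73) = 14.2750°
wrap1 = wrap2 = π + 2β = 208.5499°

wrap2=208.55_deg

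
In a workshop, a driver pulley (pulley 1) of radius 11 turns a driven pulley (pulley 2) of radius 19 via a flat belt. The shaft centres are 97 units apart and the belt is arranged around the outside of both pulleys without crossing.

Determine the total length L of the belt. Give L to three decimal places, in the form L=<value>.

open belt: β = asin((r2−r1)/C) = asin(8/97) = 4.7308°
wrap1 = π − 2β = 170.5384°
wrap2 = π + 2β = 189.4616°
tangent length = C·cosβ = 96.6695
L = r1·wrap1 + r2·wrap2 + 2·C·cosβ = 11·2.9765 + 19·3.3067 + 2·96.6695 = 288.9079

L=288.908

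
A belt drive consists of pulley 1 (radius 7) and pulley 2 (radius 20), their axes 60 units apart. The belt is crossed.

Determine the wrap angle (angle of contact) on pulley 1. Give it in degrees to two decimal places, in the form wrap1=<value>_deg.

crossed belt: β = asin((r1+r2)/C) = asin(27/60) = 26.7437°
wrap1 = wrap2 = π + 2β = 233.4874°

wrap1=233.49_deg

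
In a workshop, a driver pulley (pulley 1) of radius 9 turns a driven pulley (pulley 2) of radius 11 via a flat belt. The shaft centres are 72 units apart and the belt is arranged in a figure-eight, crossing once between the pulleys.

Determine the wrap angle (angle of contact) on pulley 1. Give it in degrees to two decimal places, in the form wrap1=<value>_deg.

crossed belt: β = asin((r1+r2)/C) = asin(20/72) = 16.1276°
wrap1 = wrap2 = π + 2β = 212.2552°

wrap1=212.26_deg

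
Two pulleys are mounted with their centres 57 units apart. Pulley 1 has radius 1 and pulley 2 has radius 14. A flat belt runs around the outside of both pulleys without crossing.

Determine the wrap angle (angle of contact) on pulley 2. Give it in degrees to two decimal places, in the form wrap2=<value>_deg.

open belt: β = asin((r2−r1)/C) = asin(13/57) = 13.1835°
wrap1 = π − 2β = 153.6330°
wrap2 = π + 2β = 206.3670°

wrap2=206.37_deg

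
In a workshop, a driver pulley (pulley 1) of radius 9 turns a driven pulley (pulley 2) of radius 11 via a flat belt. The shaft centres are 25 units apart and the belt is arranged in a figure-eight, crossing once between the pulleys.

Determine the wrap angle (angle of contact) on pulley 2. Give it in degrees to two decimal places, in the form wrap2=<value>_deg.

crossed belt: β = asin((r1+r2)/C) = asin(20/25) = 53.1301°
wrap1 = wrap2 = π + 2β = 286.2602°

wrap2=286.26_deg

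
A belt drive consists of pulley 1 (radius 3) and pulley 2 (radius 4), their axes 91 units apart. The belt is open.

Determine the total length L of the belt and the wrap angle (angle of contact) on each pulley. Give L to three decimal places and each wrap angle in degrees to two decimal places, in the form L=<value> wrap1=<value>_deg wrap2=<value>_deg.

open belt: β = asin((r2−r1)/C) = asin(1/91) = 0.6296°
wrap1 = π − 2β = 178.7407°
wrap2 = π + 2β = 181.2593°
tangent length = C·cosβ = 90.9945
L = r1·wrap1 + r2·wrap2 + 2·C·cosβ = 3·3.1196 + 4·3.1636 + 2·90.9945 = 204.0021

L=204.002 wrap1=178.74_deg wrap2=181.26_deg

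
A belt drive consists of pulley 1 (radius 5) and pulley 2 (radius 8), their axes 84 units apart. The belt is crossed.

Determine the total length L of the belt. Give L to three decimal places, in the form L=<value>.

L=210.857

crossed belt: β = asin((r1+r2)/C) = asin(13/84) = 8.9030°
wrap1 = wrap2 = π + 2β = 197.8060°
tangent length = C·cosβ = 82.9880
L = (r1+r2)·wrap + 2·C·cosβ = 13·3.4524 + 2·82.9880 = 210.8567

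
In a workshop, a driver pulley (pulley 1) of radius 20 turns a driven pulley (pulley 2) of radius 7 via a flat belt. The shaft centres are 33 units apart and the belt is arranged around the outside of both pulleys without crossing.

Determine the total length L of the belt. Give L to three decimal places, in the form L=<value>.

open belt: β = asin((r2−r1)/C) = asin(-13/33) = -23.1998°
wrap1 = π − 2β = 226.3997°
wrap2 = π + 2β = 133.6003°
tangent length = C·cosβ = 30.3315
L = r1·wrap1 + r2·wrap2 + 2·C·cosβ = 20·3.9514 + 7·2.3318 + 2·30.3315 = 156.0138

L=156.014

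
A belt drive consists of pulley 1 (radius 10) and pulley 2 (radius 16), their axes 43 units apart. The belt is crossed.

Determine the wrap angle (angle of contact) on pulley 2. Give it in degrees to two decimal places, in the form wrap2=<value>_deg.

crossed belt: β = asin((r1+r2)/C) = asin(26/43) = 37.2037°
wrap1 = wrap2 = π + 2β = 254.4075°

wrap2=254.41_deg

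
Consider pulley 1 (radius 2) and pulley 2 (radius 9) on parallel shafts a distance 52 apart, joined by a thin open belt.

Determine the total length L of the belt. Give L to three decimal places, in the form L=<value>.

open belt: β = asin((r2−r1)/C) = asin(7/52) = 7.7364°
wrap1 = π − 2β = 164.5272°
wrap2 = π + 2β = 195.4728°
tangent length = C·cosβ = 51.5267
L = r1·wrap1 + r2·wrap2 + 2·C·cosβ = 2·2.8715 + 9·3.4116 + 2·51.5267 = 139.5013

L=139.501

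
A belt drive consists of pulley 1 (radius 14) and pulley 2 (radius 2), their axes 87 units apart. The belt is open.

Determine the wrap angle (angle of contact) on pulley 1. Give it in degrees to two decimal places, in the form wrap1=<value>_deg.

wrap1=195.86_deg

open belt: β = asin((r2−r1)/C) = asin(-12/87) = -7.9281°
wrap1 = π − 2β = 195.8563°
wrap2 = π + 2β = 164.1437°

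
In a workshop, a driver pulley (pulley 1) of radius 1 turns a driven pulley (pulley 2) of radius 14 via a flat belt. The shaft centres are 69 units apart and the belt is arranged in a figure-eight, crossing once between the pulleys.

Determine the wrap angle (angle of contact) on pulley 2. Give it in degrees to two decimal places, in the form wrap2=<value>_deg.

wrap2=205.11_deg

crossed belt: β = asin((r1+r2)/C) = asin(15/69) = 12.5559°
wrap1 = wrap2 = π + 2β = 205.1117°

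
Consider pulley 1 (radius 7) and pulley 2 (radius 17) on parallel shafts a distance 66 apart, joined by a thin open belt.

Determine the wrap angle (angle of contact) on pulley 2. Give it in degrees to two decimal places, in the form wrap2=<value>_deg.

wrap2=197.43_deg

open belt: β = asin((r2−r1)/C) = asin(10/66) = 8.7147°
wrap1 = π − 2β = 162.5705°
wrap2 = π + 2β = 197.4295°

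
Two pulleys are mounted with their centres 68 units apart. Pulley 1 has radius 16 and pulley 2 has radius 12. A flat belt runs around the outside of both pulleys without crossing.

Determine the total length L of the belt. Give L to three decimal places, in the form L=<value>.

L=224.200

open belt: β = asin((r2−r1)/C) = asin(-4/68) = -3.3723°
wrap1 = π − 2β = 186.7446°
wrap2 = π + 2β = 173.2554°
tangent length = C·cosβ = 67.8823
L = r1·wrap1 + r2·wrap2 + 2·C·cosβ = 16·3.2593 + 12·3.0239 + 2·67.8823 = 224.2000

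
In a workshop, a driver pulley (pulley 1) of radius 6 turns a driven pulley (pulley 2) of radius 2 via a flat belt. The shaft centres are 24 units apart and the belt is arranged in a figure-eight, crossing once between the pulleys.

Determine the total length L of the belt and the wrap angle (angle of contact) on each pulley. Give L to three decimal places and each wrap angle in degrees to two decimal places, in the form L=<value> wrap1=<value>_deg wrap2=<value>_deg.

crossed belt: β = asin((r1+r2)/C) = asin(8/24) = 19.4712°
wrap1 = wrap2 = π + 2β = 218.9424°
tangent length = C·cosβ = 22.6274
L = (r1+r2)·wrap + 2·C·cosβ = 8·3.8213 + 2·22.6274 = 75.8250

L=75.825 wrap1=218.94_deg wrap2=218.94_deg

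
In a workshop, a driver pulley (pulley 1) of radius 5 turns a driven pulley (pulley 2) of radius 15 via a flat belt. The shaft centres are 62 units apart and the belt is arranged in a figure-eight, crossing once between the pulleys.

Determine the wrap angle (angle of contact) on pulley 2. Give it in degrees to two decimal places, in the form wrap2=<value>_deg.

crossed belt: β = asin((r1+r2)/C) = asin(20/62) = 18.8191°
wrap1 = wrap2 = π + 2β = 217.6381°

wrap2=217.64_deg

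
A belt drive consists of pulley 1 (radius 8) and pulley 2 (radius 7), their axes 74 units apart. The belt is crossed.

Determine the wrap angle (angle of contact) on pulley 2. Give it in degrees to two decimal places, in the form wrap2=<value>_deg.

wrap2=203.39_deg

crossed belt: β = asin((r1+r2)/C) = asin(15/74) = 11.6951°
wrap1 = wrap2 = π + 2β = 203.3901°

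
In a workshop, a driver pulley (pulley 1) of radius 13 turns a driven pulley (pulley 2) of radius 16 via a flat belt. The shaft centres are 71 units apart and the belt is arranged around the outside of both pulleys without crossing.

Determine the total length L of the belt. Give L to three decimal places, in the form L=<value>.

open belt: β = asin((r2−r1)/C) = asin(3/71) = 2.4217°
wrap1 = π − 2β = 175.1567°
wrap2 = π + 2β = 184.8433°
tangent length = C·cosβ = 70.9366
L = r1·wrap1 + r2·wrap2 + 2·C·cosβ = 13·3.0571 + 16·3.2261 + 2·70.9366 = 233.2330

L=233.233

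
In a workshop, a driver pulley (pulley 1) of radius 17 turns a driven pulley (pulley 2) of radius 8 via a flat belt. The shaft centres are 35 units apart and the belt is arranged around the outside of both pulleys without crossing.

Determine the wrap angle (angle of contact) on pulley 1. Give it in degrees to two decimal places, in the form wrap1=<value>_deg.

open belt: β = asin((r2−r1)/C) = asin(-9/35) = -14.9006°
wrap1 = π − 2β = 209.8012°
wrap2 = π + 2β = 150.1988°

wrap1=209.80_deg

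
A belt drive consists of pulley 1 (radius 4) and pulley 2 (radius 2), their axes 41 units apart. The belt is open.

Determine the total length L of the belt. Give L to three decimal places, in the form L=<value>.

L=100.947

open belt: β = asin((r2−r1)/C) = asin(-2/41) = -2.7960°
wrap1 = π − 2β = 185.5921°
wrap2 = π + 2β = 174.4079°
tangent length = C·cosβ = 40.9512
L = r1·wrap1 + r2·wrap2 + 2·C·cosβ = 4·3.2392 + 2·3.0440 + 2·40.9512 = 100.9471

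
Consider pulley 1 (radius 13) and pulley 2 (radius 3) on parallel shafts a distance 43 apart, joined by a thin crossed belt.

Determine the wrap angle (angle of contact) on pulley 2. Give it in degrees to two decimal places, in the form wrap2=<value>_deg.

wrap2=223.69_deg

crossed belt: β = asin((r1+r2)/C) = asin(16/43) = 21.8448°
wrap1 = wrap2 = π + 2β = 223.6895°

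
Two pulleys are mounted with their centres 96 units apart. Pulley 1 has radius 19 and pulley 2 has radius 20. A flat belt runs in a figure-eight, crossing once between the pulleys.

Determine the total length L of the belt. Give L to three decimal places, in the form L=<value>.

L=330.595

crossed belt: β = asin((r1+r2)/C) = asin(39/96) = 23.9695°
wrap1 = wrap2 = π + 2β = 227.9390°
tangent length = C·cosβ = 87.7211
L = (r1+r2)·wrap + 2·C·cosβ = 39·3.9783 + 2·87.7211 = 330.5954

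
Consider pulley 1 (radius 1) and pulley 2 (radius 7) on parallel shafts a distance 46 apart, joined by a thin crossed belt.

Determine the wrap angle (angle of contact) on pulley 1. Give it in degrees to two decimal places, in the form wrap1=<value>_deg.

wrap1=200.03_deg

crossed belt: β = asin((r1+r2)/C) = asin(8/46) = 10.0154°
wrap1 = wrap2 = π + 2β = 200.0308°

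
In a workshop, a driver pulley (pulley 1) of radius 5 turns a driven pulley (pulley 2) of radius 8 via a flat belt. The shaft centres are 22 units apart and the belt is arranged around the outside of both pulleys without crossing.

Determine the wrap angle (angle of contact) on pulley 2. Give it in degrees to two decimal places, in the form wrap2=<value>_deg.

wrap2=195.67_deg

open belt: β = asin((r2−r1)/C) = asin(3/22) = 7.8375°
wrap1 = π − 2β = 164.3250°
wrap2 = π + 2β = 195.6750°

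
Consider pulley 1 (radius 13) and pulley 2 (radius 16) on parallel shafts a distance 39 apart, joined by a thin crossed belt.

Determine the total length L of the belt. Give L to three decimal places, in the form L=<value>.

crossed belt: β = asin((r1+r2)/C) = asin(29/39) = 48.0381°
wrap1 = wrap2 = π + 2β = 276.0762°
tangent length = C·cosβ = 26.0768
L = (r1+r2)·wrap + 2·C·cosβ = 29·4.8184 + 2·26.0768 = 191.8884

L=191.888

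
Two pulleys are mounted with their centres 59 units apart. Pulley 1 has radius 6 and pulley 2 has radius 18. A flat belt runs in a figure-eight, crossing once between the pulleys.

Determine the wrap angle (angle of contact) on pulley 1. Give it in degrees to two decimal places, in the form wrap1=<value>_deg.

wrap1=228.01_deg

crossed belt: β = asin((r1+r2)/C) = asin(24/59) = 24.0027°
wrap1 = wrap2 = π + 2β = 228.0054°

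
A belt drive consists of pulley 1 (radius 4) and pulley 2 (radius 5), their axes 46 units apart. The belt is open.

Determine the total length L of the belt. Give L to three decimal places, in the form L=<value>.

open belt: β = asin((r2−r1)/C) = asin(1/46) = 1.2457°
wrap1 = π − 2β = 177.5087°
wrap2 = π + 2β = 182.4913°
tangent length = C·cosβ = 45.9891
L = r1·wrap1 + r2·wrap2 + 2·C·cosβ = 4·3.0981 + 5·3.1851 + 2·45.9891 = 120.2961

L=120.296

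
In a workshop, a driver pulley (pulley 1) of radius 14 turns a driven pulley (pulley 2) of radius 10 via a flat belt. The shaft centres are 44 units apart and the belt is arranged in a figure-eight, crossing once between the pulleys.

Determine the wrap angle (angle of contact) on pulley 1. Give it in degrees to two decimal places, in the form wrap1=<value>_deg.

crossed belt: β = asin((r1+r2)/C) = asin(24/44) = 33.0557°
wrap1 = wrap2 = π + 2β = 246.1115°

wrap1=246.11_deg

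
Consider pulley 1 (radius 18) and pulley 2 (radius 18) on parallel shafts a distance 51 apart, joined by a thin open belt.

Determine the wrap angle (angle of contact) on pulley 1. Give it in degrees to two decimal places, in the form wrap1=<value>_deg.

wrap1=180.00_deg

open belt: β = asin((r2−r1)/C) = asin(0/51) = 0.0000°
wrap1 = π − 2β = 180.0000°
wrap2 = π + 2β = 180.0000°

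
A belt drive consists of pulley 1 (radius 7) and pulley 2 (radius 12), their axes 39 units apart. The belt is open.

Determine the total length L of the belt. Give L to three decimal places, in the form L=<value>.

L=138.332

open belt: β = asin((r2−r1)/C) = asin(5/39) = 7.3659°
wrap1 = π − 2β = 165.2682°
wrap2 = π + 2β = 194.7318°
tangent length = C·cosβ = 38.6782
L = r1·wrap1 + r2·wrap2 + 2·C·cosβ = 7·2.8845 + 12·3.3987 + 2·38.6782 = 138.3322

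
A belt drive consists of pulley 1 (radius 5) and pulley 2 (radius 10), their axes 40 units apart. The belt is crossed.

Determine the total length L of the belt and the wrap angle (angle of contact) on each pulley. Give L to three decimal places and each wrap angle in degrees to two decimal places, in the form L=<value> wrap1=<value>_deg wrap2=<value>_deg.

L=132.818 wrap1=224.05_deg wrap2=224.05_deg

crossed belt: β = asin((r1+r2)/C) = asin(15/40) = 22.0243°
wrap1 = wrap2 = π + 2β = 224.0486°
tangent length = C·cosβ = 37.0810
L = (r1+r2)·wrap + 2·C·cosβ = 15·3.9104 + 2·37.0810 = 132.8178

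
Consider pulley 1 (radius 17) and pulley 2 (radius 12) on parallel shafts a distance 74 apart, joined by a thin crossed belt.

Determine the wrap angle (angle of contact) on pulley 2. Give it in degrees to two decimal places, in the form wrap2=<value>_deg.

crossed belt: β = asin((r1+r2)/C) = asin(29/74) = 23.0723°
wrap1 = wrap2 = π + 2β = 226.1445°

wrap2=226.14_deg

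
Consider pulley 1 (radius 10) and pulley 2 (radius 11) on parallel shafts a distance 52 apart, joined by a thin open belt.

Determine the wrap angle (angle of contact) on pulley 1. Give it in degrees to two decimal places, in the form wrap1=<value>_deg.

open belt: β = asin((r2−r1)/C) = asin(1/52) = 1.1019°
wrap1 = π − 2β = 177.7962°
wrap2 = π + 2β = 182.2038°

wrap1=177.80_deg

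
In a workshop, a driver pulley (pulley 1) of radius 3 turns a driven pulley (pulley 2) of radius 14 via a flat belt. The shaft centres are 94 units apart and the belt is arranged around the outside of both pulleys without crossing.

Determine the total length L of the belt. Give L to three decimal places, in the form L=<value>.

open belt: β = asin((r2−r1)/C) = asin(11/94) = 6.7202°
wrap1 = π − 2β = 166.5596°
wrap2 = π + 2β = 193.4404°
tangent length = C·cosβ = 93.3542
L = r1·wrap1 + r2·wrap2 + 2·C·cosβ = 3·2.9070 + 14·3.3762 + 2·93.3542 = 242.6958

L=242.696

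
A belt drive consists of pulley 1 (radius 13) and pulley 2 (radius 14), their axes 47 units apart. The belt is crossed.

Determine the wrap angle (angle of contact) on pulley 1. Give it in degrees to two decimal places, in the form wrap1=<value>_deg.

crossed belt: β = asin((r1+r2)/C) = asin(27/47) = 35.0624°
wrap1 = wrap2 = π + 2β = 250.1248°

wrap1=250.12_deg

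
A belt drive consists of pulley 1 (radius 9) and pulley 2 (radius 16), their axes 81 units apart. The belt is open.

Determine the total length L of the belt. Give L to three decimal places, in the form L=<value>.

open belt: β = asin((r2−r1)/C) = asin(7/81) = 4.9577°
wrap1 = π − 2β = 170.0847°
wrap2 = π + 2β = 189.9153°
tangent length = C·cosβ = 80.6970
L = r1·wrap1 + r2·wrap2 + 2·C·cosβ = 9·2.9685 + 16·3.3146 + 2·80.6970 = 241.1451

L=241.145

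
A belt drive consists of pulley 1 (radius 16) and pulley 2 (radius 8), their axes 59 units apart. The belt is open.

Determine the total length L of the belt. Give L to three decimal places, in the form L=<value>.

open belt: β = asin((r2−r1)/C) = asin(-8/59) = -7.7929°
wrap1 = π − 2β = 195.5858°
wrap2 = π + 2β = 164.4142°
tangent length = C·cosβ = 58.4551
L = r1·wrap1 + r2·wrap2 + 2·C·cosβ = 16·3.4136 + 8·2.8696 + 2·58.4551 = 194.4846

L=194.485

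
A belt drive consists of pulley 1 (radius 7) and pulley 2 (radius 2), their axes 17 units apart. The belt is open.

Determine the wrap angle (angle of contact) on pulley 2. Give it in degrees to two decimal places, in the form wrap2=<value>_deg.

wrap2=145.79_deg

open belt: β = asin((r2−r1)/C) = asin(-5/17) = -17.1046°
wrap1 = π − 2β = 214.2093°
wrap2 = π + 2β = 145.7907°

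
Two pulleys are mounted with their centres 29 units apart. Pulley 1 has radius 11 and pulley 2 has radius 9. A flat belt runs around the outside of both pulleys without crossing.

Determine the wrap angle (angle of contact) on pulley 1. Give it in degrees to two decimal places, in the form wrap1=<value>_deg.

open belt: β = asin((r2−r1)/C) = asin(-2/29) = -3.9546°
wrap1 = π − 2β = 187.9091°
wrap2 = π + 2β = 172.0909°

wrap1=187.91_deg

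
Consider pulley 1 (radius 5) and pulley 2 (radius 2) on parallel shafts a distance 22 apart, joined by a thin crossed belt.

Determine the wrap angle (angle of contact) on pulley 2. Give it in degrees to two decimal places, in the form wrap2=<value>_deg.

wrap2=217.11_deg

crossed belt: β = asin((r1+r2)/C) = asin(7/22) = 18.5530°
wrap1 = wrap2 = π + 2β = 217.1060°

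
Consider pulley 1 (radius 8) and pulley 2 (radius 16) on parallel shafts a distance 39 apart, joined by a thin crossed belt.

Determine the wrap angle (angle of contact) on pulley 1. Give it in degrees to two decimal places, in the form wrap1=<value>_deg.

crossed belt: β = asin((r1+r2)/C) = asin(24/39) = 37.9799°
wrap1 = wrap2 = π + 2β = 255.9597°

wrap1=255.96_deg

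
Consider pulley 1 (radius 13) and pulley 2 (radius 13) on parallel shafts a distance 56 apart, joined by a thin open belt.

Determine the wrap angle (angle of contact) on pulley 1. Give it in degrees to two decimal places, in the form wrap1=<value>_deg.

open belt: β = asin((r2−r1)/C) = asin(0/56) = 0.0000°
wrap1 = π − 2β = 180.0000°
wrap2 = π + 2β = 180.0000°

wrap1=180.00_deg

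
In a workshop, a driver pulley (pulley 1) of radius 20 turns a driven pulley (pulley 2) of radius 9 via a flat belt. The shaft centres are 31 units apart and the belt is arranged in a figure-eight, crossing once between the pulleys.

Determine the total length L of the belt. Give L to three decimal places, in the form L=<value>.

L=183.173

crossed belt: β = asin((r1+r2)/C) = asin(29/31) = 69.3065°
wrap1 = wrap2 = π + 2β = 318.6129°
tangent length = C·cosβ = 10.9545
L = (r1+r2)·wrap + 2·C·cosβ = 29·5.5608 + 2·10.9545 = 183.1734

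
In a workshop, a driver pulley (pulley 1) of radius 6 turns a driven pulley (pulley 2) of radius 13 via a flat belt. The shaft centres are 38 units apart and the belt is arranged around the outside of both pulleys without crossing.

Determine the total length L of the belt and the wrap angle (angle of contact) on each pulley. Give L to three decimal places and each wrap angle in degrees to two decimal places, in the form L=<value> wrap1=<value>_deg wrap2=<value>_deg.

open belt: β = asin((r2−r1)/C) = asin(7/38) = 10.6151°
wrap1 = π − 2β = 158.7698°
wrap2 = π + 2β = 201.2302°
tangent length = C·cosβ = 37.3497
L = r1·wrap1 + r2·wrap2 + 2·C·cosβ = 6·2.7711 + 13·3.5121 + 2·37.3497 = 136.9834

L=136.983 wrap1=158.77_deg wrap2=201.23_deg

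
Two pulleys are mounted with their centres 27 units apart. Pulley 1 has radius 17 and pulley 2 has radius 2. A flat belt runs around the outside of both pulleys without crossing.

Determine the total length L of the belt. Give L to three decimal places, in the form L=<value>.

open belt: β = asin((r2−r1)/C) = asin(-15/27) = -33.7490°
wrap1 = π − 2β = 247.4980°
wrap2 = π + 2β = 112.5020°
tangent length = C·cosβ = 22.4499
L = r1·wrap1 + r2·wrap2 + 2·C·cosβ = 17·4.3197 + 2·1.9635 + 2·22.4499 = 122.2611

L=122.261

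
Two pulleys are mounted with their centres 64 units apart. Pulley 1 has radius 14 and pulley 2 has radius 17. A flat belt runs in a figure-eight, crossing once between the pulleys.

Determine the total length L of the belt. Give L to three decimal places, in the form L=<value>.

L=240.722

crossed belt: β = asin((r1+r2)/C) = asin(31/64) = 28.9715°
wrap1 = wrap2 = π + 2β = 237.9431°
tangent length = C·cosβ = 55.9911
L = (r1+r2)·wrap + 2·C·cosβ = 31·4.1529 + 2·55.9911 = 240.7217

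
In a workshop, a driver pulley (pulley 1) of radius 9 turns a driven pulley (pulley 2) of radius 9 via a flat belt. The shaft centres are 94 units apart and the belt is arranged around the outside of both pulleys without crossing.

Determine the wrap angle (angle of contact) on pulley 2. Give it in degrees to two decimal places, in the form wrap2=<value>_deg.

wrap2=180.00_deg

open belt: β = asin((r2−r1)/C) = asin(0/94) = 0.0000°
wrap1 = π − 2β = 180.0000°
wrap2 = π + 2β = 180.0000°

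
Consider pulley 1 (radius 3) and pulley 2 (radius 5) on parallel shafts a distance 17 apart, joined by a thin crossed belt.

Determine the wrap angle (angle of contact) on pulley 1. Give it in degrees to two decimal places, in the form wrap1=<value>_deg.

crossed belt: β = asin((r1+r2)/C) = asin(8/17) = 28.0725°
wrap1 = wrap2 = π + 2β = 236.1450°

wrap1=236.14_deg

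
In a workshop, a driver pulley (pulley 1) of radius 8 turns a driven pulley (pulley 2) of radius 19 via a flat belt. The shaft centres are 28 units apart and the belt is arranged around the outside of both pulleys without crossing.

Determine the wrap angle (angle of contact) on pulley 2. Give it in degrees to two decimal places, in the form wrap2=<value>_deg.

wrap2=226.26_deg

open belt: β = asin((r2−r1)/C) = asin(11/28) = 23.1324°
wrap1 = π − 2β = 133.7352°
wrap2 = π + 2β = 226.2648°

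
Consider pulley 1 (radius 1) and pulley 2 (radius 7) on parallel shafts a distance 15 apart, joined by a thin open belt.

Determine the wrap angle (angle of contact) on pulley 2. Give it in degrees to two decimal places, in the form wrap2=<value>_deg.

wrap2=227.16_deg

open belt: β = asin((r2−r1)/C) = asin(6/15) = 23.5782°
wrap1 = π − 2β = 132.8436°
wrap2 = π + 2β = 227.1564°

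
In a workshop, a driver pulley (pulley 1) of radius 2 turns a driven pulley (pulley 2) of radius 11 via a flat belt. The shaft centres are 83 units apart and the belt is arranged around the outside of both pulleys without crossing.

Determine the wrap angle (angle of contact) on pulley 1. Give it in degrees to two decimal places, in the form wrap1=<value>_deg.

open belt: β = asin((r2−r1)/C) = asin(9/83) = 6.2250°
wrap1 = π − 2β = 167.5499°
wrap2 = π + 2β = 192.4501°

wrap1=167.55_deg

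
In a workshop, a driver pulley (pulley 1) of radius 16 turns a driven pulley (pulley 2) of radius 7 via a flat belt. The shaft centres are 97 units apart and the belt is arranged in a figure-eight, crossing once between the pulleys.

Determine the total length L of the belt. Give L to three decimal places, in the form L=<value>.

L=271.736

crossed belt: β = asin((r1+r2)/C) = asin(23/97) = 13.7162°
wrap1 = wrap2 = π + 2β = 207.4325°
tangent length = C·cosβ = 94.2338
L = (r1+r2)·wrap + 2·C·cosβ = 23·3.6204 + 2·94.2338 = 271.7362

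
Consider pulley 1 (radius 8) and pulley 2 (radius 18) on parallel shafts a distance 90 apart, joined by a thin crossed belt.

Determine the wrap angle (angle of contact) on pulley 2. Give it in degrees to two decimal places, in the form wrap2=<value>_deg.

wrap2=213.58_deg

crossed belt: β = asin((r1+r2)/C) = asin(26/90) = 16.7914°
wrap1 = wrap2 = π + 2β = 213.5829°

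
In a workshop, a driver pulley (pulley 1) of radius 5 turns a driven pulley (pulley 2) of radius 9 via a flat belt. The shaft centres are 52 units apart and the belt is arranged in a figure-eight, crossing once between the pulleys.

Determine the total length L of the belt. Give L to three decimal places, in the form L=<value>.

L=151.775

crossed belt: β = asin((r1+r2)/C) = asin(14/52) = 15.6185°
wrap1 = wrap2 = π + 2β = 211.2370°
tangent length = C·cosβ = 50.0799
L = (r1+r2)·wrap + 2·C·cosβ = 14·3.6868 + 2·50.0799 = 151.7748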